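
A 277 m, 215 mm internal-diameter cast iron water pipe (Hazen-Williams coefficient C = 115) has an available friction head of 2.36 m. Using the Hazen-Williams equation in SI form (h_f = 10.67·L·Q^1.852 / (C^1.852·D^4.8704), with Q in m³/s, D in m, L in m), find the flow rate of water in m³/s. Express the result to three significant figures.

Q ≈ 0.0429 m³/s

Rearranging: Q = [h_f·C^1.852·D^4.8704 / (10.67·L)]^(1/1.852)
Q = [2.36·115^1.852·0.215^4.8704 / (10.67·277)]^0.540 = 0.04290 m³/s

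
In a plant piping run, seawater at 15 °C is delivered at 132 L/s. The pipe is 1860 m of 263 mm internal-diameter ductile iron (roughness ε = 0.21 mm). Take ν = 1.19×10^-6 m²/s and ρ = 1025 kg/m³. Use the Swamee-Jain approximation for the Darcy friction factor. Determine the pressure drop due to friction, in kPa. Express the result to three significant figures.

V = 4Q/(πD²) = 4·0.132/(π·0.263²) = 2.430 m/s
Re = VD/ν = 2.430·0.263/1.19×10^-6 = 5.37×10^5 → turbulent
ε/D = 0.21/263 = 7.98×10^-4
Swamee-Jain: f = 0.01937
h_f = f(L/D)V²/(2g) = 0.01937·(1860/0.263)·2.430²/(2·9.81) = 41.23 m
Δp = ρg·h_f = 1025·9.81·41.23 = 414.6 kPa

Δp ≈ 415 kPa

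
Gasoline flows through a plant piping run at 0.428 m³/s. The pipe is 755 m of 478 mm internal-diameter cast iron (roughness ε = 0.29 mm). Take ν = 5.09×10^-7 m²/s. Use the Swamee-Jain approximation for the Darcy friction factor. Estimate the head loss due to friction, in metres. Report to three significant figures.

h_f ≈ 8.11 m

V = 4Q/(πD²) = 4·0.428/(π·0.478²) = 2.385 m/s
Re = VD/ν = 2.385·0.478/5.09×10^-7 = 2.24×10^6 → turbulent
ε/D = 0.29/478 = 6.07×10^-4
Swamee-Jain: f = 0.01771
h_f = f(L/D)V²/(2g) = 0.01771·(755/0.478)·2.385²/(2·9.81) = 8.111 m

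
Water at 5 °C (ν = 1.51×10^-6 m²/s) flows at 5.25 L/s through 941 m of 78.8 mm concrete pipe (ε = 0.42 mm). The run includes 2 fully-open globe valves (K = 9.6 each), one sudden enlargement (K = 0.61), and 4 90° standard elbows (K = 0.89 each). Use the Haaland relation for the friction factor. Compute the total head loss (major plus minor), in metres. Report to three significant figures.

H_L ≈ 24.3 m

V = 4Q/(πD²) = 1.077 m/s; V²/2g = 0.05907 m
Re = 5.62×10^4, ε/D = 0.00533 → f = 0.03245 (Haaland)
Major: h_f = f(L/D)·V²/2g = 0.03245·11942·0.05907 = 22.89 m
Minor: ΣK = 23.4; h_m = ΣK·V²/2g = 1.380 m
Total H_L = 22.89 + 1.380 = 24.27 m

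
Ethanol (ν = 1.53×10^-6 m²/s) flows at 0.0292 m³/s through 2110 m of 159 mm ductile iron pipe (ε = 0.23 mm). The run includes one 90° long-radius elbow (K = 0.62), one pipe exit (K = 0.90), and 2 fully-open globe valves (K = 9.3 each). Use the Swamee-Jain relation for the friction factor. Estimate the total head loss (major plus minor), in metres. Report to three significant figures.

H_L ≈ 36.0 m

V = 4Q/(πD²) = 1.471 m/s; V²/2g = 0.1102 m
Re = 1.53×10^5, ε/D = 0.00145 → f = 0.02312 (Swamee-Jain)
Major: h_f = f(L/D)·V²/2g = 0.02312·13270·0.1102 = 33.82 m
Minor: ΣK = 20.1; h_m = ΣK·V²/2g = 2.218 m
Total H_L = 33.82 + 2.218 = 36.04 m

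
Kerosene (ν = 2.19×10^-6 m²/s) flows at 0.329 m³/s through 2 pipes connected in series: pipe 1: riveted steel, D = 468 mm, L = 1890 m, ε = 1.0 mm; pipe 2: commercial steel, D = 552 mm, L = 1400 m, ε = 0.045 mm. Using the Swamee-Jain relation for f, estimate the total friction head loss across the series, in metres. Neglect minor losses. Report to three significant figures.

Pipe 1: V = 1.913 m/s, Re = 4.09×10^5, ε/D = 0.00214, f = 0.02439, h_1 = f(L/D)V²/2g = 18.36 m
Pipe 2: V = 1.375 m/s, Re = 3.47×10^5, ε/D = 8.15×10^-5, f = 0.01495, h_2 = f(L/D)V²/2g = 3.652 m
Series → Q common, losses add: H = Σh = 22.02 m

H ≈ 22.0 m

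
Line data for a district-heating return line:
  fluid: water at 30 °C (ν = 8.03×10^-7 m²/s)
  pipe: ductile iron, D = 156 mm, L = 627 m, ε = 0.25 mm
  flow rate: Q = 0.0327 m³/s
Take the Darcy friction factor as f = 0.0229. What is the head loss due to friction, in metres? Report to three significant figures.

V = 4Q/(πD²) = 4·0.0327/(π·0.156²) = 1.711 m/s
h_f = f(L/D)V²/(2g) = 0.02290·(627/0.156)·1.711²/(2·9.81) = 13.73 m

h_f ≈ 13.7 m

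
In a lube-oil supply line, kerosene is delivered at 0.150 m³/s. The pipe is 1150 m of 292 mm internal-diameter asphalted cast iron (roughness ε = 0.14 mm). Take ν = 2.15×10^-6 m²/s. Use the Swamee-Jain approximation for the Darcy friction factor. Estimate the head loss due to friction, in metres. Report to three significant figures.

V = 4Q/(πD²) = 4·0.150/(π·0.292²) = 2.240 m/s
Re = VD/ν = 2.240·0.292/2.15×10^-6 = 3.04×10^5 → turbulent
ε/D = 0.14/292 = 4.79×10^-4
Swamee-Jain: f = 0.01819
h_f = f(L/D)V²/(2g) = 0.01819·(1150/0.292)·2.240²/(2·9.81) = 18.32 m

h_f ≈ 18.3 m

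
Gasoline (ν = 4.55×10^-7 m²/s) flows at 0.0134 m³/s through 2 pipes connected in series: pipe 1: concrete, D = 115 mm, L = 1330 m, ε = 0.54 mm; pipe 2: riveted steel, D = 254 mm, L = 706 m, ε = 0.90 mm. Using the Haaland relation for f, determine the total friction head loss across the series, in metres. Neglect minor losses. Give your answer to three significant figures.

H ≈ 29.8 m

Pipe 1: V = 1.290 m/s, Re = 3.26×10^5, ε/D = 0.00470, f = 0.03014, h_1 = f(L/D)V²/2g = 29.56 m
Pipe 2: V = 0.2645 m/s, Re = 1.48×10^5, ε/D = 0.00354, f = 0.02821, h_2 = f(L/D)V²/2g = 0.2795 m
Series → Q common, losses add: H = Σh = 29.84 m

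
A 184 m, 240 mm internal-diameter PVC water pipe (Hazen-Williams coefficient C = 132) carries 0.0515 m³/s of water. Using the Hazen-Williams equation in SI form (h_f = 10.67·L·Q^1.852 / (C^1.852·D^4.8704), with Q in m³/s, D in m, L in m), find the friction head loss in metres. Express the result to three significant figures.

h_f ≈ 0.997 m

h_f = 10.67·184·0.0515^1.852 / (132^1.852·0.240^4.8704) = 0.9967 m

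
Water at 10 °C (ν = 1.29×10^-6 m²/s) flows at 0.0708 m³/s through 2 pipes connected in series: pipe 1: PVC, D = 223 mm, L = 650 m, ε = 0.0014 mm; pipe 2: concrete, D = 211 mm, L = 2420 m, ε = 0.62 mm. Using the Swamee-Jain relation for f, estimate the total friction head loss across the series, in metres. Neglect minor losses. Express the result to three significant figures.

H ≈ 70.7 m

Pipe 1: V = 1.813 m/s, Re = 3.13×10^5, ε/D = 6.28×10^-6, f = 0.01433, h_1 = f(L/D)V²/2g = 6.997 m
Pipe 2: V = 2.025 m/s, Re = 3.31×10^5, ε/D = 0.00294, f = 0.02657, h_2 = f(L/D)V²/2g = 63.67 m
Series → Q common, losses add: H = Σh = 70.67 m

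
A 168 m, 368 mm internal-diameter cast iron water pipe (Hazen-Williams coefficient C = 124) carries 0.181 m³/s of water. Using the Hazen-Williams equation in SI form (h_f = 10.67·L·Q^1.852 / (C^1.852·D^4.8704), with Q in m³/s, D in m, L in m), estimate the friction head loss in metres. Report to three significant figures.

h_f = 10.67·168·0.181^1.852 / (124^1.852·0.368^4.8704) = 1.307 m

h_f ≈ 1.31 m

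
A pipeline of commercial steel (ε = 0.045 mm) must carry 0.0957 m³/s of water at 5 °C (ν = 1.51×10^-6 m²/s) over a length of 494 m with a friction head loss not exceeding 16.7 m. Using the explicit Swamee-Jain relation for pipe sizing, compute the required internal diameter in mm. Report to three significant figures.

Swamee-Jain (Type III): D = 0.66·[ε^1.25·(LQ²/(gh_f))^4.75 + ν·Q^9.4·(L/(gh_f))^5.2]^0.04
LQ²/(gh_f) = 0.02762; L/(gh_f) = 3.015
Term 1 = ε^1.25·(…)^4.75 = 1.45×10^-13; Term 2 = ν·Q^9.4·(…)^5.2 = 1.24×10^-13
D = 0.66·(1.45×10^-13 + 1.24×10^-13)^0.04 = 0.2074 m = 207 mm
Check: V = 2.83 m/s, Re = 3.89×10^5, f = 0.01602, h_f = 15.6 m ≈ 16.7 m ✓

D ≈ 207 mm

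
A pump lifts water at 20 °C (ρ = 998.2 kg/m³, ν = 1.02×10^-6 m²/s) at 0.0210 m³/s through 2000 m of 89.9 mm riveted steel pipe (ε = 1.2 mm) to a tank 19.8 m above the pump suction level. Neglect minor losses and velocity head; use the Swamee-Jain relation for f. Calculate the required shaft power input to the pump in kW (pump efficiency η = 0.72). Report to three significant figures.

P_shaft ≈ 155 kW

V = 4Q/(πD²) = 3.308 m/s; Re = 2.92×10^5; ε/D = 0.0133; f = 0.04218
h_f = f(L/D)V²/2g = 523.5 m
Total head H = z + h_f = 19.8 + 523.5 = 543.3 m
P_hyd = ρgQH = 998.2·9.81·0.0210·543.3 = 111.7 kW
P_shaft = P_hyd/η = 111.7/0.72 = 155.2 kW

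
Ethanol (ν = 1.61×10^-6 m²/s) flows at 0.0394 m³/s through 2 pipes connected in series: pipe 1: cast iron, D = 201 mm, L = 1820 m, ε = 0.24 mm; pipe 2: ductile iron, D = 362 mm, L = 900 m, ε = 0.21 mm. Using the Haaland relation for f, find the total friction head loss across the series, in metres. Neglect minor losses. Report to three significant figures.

Pipe 1: V = 1.242 m/s, Re = 1.55×10^5, ε/D = 0.00119, f = 0.02195, h_1 = f(L/D)V²/2g = 15.62 m
Pipe 2: V = 0.3828 m/s, Re = 8.61×10^4, ε/D = 5.80×10^-4, f = 0.02078, h_2 = f(L/D)V²/2g = 0.3859 m
Series → Q common, losses add: H = Σh = 16.00 m

H ≈ 16.0 m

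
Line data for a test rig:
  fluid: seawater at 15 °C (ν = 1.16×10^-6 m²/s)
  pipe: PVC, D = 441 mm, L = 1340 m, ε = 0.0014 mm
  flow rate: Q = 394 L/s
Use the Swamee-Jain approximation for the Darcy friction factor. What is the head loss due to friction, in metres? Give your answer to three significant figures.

V = 4Q/(πD²) = 4·0.394/(π·0.441²) = 2.579 m/s
Re = VD/ν = 2.579·0.441/1.16×10^-6 = 9.81×10^5 → turbulent
ε/D = 0.0014/441 = 3.17×10^-6
Swamee-Jain: f = 0.01172
h_f = f(L/D)V²/(2g) = 0.01172·(1340/0.441)·2.579²/(2·9.81) = 12.08 m

h_f ≈ 12.1 m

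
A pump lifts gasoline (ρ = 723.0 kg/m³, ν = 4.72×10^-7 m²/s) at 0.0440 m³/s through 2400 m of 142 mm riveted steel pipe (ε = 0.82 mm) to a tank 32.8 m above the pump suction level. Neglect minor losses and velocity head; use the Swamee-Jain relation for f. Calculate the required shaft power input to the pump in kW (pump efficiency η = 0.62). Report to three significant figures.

P_shaft ≈ 123 kW

V = 4Q/(πD²) = 2.778 m/s; Re = 8.36×10^5; ε/D = 0.00577; f = 0.03190
h_f = f(L/D)V²/2g = 212.2 m
Total head H = z + h_f = 32.8 + 212.2 = 245.0 m
P_hyd = ρgQH = 723.0·9.81·0.0440·245.0 = 76.44 kW
P_shaft = P_hyd/η = 76.44/0.62 = 123.3 kW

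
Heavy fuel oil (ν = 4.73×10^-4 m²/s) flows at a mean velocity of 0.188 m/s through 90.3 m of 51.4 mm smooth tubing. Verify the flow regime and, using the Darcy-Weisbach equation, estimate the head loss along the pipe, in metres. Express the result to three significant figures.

h_f ≈ 9.91 m

Re = VD/ν = 0.188·0.05140/4.73×10^-4 = 20.4 → laminar (Re < 2300)
f = 64/Re = 3.133
h_f = f(L/D)V²/(2g) = 3.133·(90.3/0.05140)·0.188²/(2·9.81) = 9.914 m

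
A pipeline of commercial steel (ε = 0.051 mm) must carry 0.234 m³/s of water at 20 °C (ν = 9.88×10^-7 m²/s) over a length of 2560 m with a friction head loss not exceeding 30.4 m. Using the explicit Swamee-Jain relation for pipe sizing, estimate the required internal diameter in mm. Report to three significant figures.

D ≈ 356 mm

Swamee-Jain (Type III): D = 0.66·[ε^1.25·(LQ²/(gh_f))^4.75 + ν·Q^9.4·(L/(gh_f))^5.2]^0.04
LQ²/(gh_f) = 0.4700; L/(gh_f) = 8.584
Term 1 = ε^1.25·(…)^4.75 = 1.19×10^-7; Term 2 = ν·Q^9.4·(…)^5.2 = 8.33×10^-8
D = 0.66·(1.19×10^-7 + 8.33×10^-8)^0.04 = 0.3563 m = 356 mm
Check: V = 2.35 m/s, Re = 8.46×10^5, f = 0.01427, h_f = 28.8 m ≈ 30.4 m ✓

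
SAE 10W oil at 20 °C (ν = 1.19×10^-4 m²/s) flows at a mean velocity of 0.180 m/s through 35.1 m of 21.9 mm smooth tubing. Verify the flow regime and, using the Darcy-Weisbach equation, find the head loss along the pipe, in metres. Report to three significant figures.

Re = VD/ν = 0.180·0.02190/1.19×10^-4 = 33.1 → laminar (Re < 2300)
f = 64/Re = 1.932
h_f = f(L/D)V²/(2g) = 1.932·(35.1/0.02190)·0.180²/(2·9.81) = 5.114 m

h_f ≈ 5.11 m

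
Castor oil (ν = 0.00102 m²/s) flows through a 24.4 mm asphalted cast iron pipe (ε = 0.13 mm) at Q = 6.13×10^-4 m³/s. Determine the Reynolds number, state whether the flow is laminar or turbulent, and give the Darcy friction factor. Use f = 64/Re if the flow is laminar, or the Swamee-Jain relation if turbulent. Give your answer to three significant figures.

Re ≈ 31.4; laminar; f = 64/Re ≈ 2.04

V = 4Q/(πD²) = 1.311 m/s
Re = VD/ν = 1.311·0.0244/0.00102 = 31.4
Re < 2300 → laminar → f = 64/Re = 2.041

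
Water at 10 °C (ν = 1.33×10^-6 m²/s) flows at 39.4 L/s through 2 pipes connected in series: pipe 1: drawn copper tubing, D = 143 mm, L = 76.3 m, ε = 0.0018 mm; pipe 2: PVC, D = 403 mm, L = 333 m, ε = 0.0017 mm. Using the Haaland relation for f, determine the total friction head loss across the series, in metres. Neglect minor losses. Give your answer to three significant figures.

Pipe 1: V = 2.453 m/s, Re = 2.64×10^5, ε/D = 1.26×10^-5, f = 0.01479, h_1 = f(L/D)V²/2g = 2.420 m
Pipe 2: V = 0.3089 m/s, Re = 9.36×10^4, ε/D = 4.22×10^-6, f = 0.01809, h_2 = f(L/D)V²/2g = 0.07268 m
Series → Q common, losses add: H = Σh = 2.493 m

H ≈ 2.49 m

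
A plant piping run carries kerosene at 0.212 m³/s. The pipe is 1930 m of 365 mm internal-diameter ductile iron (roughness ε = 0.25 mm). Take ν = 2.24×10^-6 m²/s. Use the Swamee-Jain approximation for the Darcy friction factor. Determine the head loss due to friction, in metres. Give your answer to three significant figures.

V = 4Q/(πD²) = 4·0.212/(π·0.365²) = 2.026 m/s
Re = VD/ν = 2.026·0.365/2.24×10^-6 = 3.30×10^5 → turbulent
ε/D = 0.25/365 = 6.85×10^-4
Swamee-Jain: f = 0.01921
h_f = f(L/D)V²/(2g) = 0.01921·(1930/0.365)·2.026²/(2·9.81) = 21.26 m

h_f ≈ 21.3 m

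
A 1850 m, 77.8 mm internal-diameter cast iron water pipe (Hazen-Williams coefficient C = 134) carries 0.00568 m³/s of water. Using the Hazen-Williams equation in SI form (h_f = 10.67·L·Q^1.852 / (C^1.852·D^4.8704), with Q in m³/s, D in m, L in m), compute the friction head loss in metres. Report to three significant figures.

h_f ≈ 39.7 m

h_f = 10.67·1850·0.00568^1.852 / (134^1.852·0.0778^4.8704) = 39.66 m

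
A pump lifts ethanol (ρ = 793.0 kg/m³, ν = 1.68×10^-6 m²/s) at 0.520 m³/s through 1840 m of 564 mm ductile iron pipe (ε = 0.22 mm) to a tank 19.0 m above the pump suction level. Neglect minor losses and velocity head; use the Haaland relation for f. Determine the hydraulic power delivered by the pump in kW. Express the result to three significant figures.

V = 4Q/(πD²) = 2.081 m/s; Re = 6.99×10^5; ε/D = 3.90×10^-4; f = 0.01657
h_f = f(L/D)V²/2g = 11.94 m
Total head H = z + h_f = 19.0 + 11.94 = 30.94 m
P_hyd = ρgQH = 793.0·9.81·0.520·30.94 = 125.2 kW

P_hyd ≈ 125 kW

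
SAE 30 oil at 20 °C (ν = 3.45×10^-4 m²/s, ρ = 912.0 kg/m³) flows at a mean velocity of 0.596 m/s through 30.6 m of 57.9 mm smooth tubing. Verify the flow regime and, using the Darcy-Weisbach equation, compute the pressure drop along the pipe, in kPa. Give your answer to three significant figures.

Re = VD/ν = 0.596·0.05790/3.45×10^-4 = 100 → laminar (Re < 2300)
f = 64/Re = 0.6398
h_f = f(L/D)V²/(2g) = 0.6398·(30.6/0.05790)·0.596²/(2·9.81) = 6.122 m
Δp = ρg·h_f = 912.0·9.81·6.122 = 54.77 kPa

Δp ≈ 54.8 kPa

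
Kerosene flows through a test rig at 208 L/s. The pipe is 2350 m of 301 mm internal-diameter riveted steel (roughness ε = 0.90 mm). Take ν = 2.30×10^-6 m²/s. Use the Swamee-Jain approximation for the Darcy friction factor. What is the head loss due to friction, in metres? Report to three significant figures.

V = 4Q/(πD²) = 4·0.208/(π·0.301²) = 2.923 m/s
Re = VD/ν = 2.923·0.301/2.30×10^-6 = 3.83×10^5 → turbulent
ε/D = 0.90/301 = 0.00299
Swamee-Jain: f = 0.02662
h_f = f(L/D)V²/(2g) = 0.02662·(2350/0.301)·2.923²/(2·9.81) = 90.52 m

h_f ≈ 90.5 m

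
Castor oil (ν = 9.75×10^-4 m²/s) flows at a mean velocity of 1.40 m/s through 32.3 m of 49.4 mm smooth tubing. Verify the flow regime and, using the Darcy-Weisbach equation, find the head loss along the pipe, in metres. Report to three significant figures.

h_f ≈ 58.9 m

Re = VD/ν = 1.40·0.04940/9.75×10^-4 = 70.9 → laminar (Re < 2300)
f = 64/Re = 0.9023
h_f = f(L/D)V²/(2g) = 0.9023·(32.3/0.04940)·1.40²/(2·9.81) = 58.93 m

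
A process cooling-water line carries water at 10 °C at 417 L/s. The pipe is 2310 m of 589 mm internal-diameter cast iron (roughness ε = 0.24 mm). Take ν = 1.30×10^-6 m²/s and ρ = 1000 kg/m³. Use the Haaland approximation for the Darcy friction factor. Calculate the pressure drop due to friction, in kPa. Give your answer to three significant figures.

V = 4Q/(πD²) = 4·0.417/(π·0.589²) = 1.530 m/s
Re = VD/ν = 1.530·0.589/1.30×10^-6 = 6.93×10^5 → turbulent
ε/D = 0.24/589 = 4.07×10^-4
Haaland: f = 0.01671
h_f = f(L/D)V²/(2g) = 0.01671·(2310/0.589)·1.530²/(2·9.81) = 7.823 m
Δp = ρg·h_f = 1000·9.81·7.823 = 76.74 kPa

Δp ≈ 76.7 kPa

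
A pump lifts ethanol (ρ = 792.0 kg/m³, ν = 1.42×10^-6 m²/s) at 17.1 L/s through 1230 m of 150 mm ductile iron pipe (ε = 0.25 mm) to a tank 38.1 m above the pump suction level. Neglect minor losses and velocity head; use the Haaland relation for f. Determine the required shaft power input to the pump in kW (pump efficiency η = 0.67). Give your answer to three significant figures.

P_shaft ≈ 9.42 kW

V = 4Q/(πD²) = 0.9677 m/s; Re = 1.02×10^5; ε/D = 0.00167; f = 0.02403
h_f = f(L/D)V²/2g = 9.402 m
Total head H = z + h_f = 38.1 + 9.402 = 47.50 m
P_hyd = ρgQH = 792.0·9.81·0.0171·47.50 = 6.311 kW
P_shaft = P_hyd/η = 6.311/0.67 = 9.420 kW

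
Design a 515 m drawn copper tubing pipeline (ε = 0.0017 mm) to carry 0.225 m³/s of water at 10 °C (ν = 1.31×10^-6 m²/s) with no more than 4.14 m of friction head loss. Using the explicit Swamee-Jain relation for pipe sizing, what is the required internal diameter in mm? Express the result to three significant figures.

Swamee-Jain (Type III): D = 0.66·[ε^1.25·(LQ²/(gh_f))^4.75 + ν·Q^9.4·(L/(gh_f))^5.2]^0.04
LQ²/(gh_f) = 0.6420; L/(gh_f) = 12.68
Term 1 = ε^1.25·(…)^4.75 = 7.48×10^-9; Term 2 = ν·Q^9.4·(…)^5.2 = 5.81×10^-7
D = 0.66·(7.48×10^-9 + 5.81×10^-7)^0.04 = 0.3718 m = 372 mm
Check: V = 2.07 m/s, Re = 5.88×10^5, f = 0.01280, h_f = 3.88 m ≈ 4.14 m ✓

D ≈ 372 mm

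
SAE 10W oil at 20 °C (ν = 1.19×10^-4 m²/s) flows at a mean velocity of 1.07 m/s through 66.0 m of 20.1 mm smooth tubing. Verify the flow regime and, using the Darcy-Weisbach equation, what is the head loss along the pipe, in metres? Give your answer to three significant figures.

Re = VD/ν = 1.07·0.02010/1.19×10^-4 = 181 → laminar (Re < 2300)
f = 64/Re = 0.3541
h_f = f(L/D)V²/(2g) = 0.3541·(66.0/0.02010)·1.07²/(2·9.81) = 67.85 m

h_f ≈ 67.9 m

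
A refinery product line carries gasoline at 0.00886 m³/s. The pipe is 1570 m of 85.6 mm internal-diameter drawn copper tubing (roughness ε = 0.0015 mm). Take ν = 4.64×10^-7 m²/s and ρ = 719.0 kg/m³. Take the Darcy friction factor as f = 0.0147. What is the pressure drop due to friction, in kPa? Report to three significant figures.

Δp ≈ 230 kPa

V = 4Q/(πD²) = 4·0.00886/(π·0.0856²) = 1.540 m/s
h_f = f(L/D)V²/(2g) = 0.01470·(1570/0.0856)·1.540²/(2·9.81) = 32.57 m
Δp = ρg·h_f = 719.0·9.81·32.57 = 229.7 kPa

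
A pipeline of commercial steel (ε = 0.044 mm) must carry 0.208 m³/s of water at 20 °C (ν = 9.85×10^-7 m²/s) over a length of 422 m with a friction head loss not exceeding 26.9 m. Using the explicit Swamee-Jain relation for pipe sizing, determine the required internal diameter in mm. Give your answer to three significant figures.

Swamee-Jain (Type III): D = 0.66·[ε^1.25·(LQ²/(gh_f))^4.75 + ν·Q^9.4·(L/(gh_f))^5.2]^0.04
LQ²/(gh_f) = 0.06919; L/(gh_f) = 1.599
Term 1 = ε^1.25·(…)^4.75 = 1.11×10^-11; Term 2 = ν·Q^9.4·(…)^5.2 = 4.40×10^-12
D = 0.66·(1.11×10^-11 + 4.40×10^-12)^0.04 = 0.2439 m = 244 mm
Check: V = 4.45 m/s, Re = 1.10×10^6, f = 0.01447, h_f = 25.3 m ≈ 26.9 m ✓

D ≈ 244 mm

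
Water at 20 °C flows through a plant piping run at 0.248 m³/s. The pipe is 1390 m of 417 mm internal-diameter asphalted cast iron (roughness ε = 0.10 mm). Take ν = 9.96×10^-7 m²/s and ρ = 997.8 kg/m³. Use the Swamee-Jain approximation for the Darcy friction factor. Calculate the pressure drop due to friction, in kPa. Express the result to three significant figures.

V = 4Q/(πD²) = 4·0.248/(π·0.417²) = 1.816 m/s
Re = VD/ν = 1.816·0.417/9.96×10^-7 = 7.60×10^5 → turbulent
ε/D = 0.10/417 = 2.40×10^-4
Swamee-Jain: f = 0.01542
h_f = f(L/D)V²/(2g) = 0.01542·(1390/0.417)·1.816²/(2·9.81) = 8.638 m
Δp = ρg·h_f = 997.8·9.81·8.638 = 84.55 kPa

Δp ≈ 84.6 kPa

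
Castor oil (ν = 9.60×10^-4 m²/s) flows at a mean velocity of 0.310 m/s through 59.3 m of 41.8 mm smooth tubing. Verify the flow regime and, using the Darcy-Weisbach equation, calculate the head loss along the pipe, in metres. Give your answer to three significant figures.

h_f ≈ 32.9 m

Re = VD/ν = 0.310·0.04180/9.60×10^-4 = 13.5 → laminar (Re < 2300)
f = 64/Re = 4.741
h_f = f(L/D)V²/(2g) = 4.741·(59.3/0.04180)·0.310²/(2·9.81) = 32.95 m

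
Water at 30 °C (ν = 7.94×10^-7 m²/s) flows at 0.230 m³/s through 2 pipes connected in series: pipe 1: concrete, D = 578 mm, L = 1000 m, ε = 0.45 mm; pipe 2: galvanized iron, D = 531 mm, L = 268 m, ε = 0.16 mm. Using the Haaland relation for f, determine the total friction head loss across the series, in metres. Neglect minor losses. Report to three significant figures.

H ≈ 1.73 m

Pipe 1: V = 0.8766 m/s, Re = 6.38×10^5, ε/D = 7.79×10^-4, f = 0.01902, h_1 = f(L/D)V²/2g = 1.289 m
Pipe 2: V = 1.039 m/s, Re = 6.95×10^5, ε/D = 3.01×10^-4, f = 0.01586, h_2 = f(L/D)V²/2g = 0.4402 m
Series → Q common, losses add: H = Σh = 1.729 m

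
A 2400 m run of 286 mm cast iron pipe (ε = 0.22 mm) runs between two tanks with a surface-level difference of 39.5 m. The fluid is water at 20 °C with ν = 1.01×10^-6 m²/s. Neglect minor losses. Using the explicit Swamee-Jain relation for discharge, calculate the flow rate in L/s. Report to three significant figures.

Swamee-Jain (Type II): Q = -0.965·√(gD⁵h_f/L)·ln[ε/(3.7D) + √(3.17ν²L/(gD³h_f))]
√(gD⁵h_f/L) = √(9.81·0.286⁵·39.5/2400) = 0.01758
ε/(3.7D) = 2.08×10^-4; √(3.17ν²L/(gD³h_f)) = 2.93×10^-5
Q = -0.965·0.01758·ln(2.372×10^-4) = 0.1416 m³/s
Check: V = 2.20 m/s, Re = 6.24×10^5, f = 0.01913, h_f = 39.7 m ≈ 39.5 m ✓

Q ≈ 142 L/s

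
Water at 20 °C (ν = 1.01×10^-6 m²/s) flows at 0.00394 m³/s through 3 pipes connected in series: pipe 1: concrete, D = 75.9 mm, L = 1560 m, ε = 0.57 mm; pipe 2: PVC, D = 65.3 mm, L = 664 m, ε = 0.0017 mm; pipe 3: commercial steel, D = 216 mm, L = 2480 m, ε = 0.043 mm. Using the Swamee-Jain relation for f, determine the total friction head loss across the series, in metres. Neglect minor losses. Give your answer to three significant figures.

H ≈ 42.4 m

Pipe 1: V = 0.8708 m/s, Re = 6.54×10^4, ε/D = 0.00751, f = 0.03589, h_1 = f(L/D)V²/2g = 28.51 m
Pipe 2: V = 1.176 m/s, Re = 7.61×10^4, ε/D = 2.60×10^-5, f = 0.01907, h_2 = f(L/D)V²/2g = 13.68 m
Pipe 3: V = 0.1075 m/s, Re = 2.30×10^4, ε/D = 1.99×10^-4, f = 0.02546, h_3 = f(L/D)V²/2g = 0.1723 m
Series → Q common, losses add: H = Σh = 42.36 m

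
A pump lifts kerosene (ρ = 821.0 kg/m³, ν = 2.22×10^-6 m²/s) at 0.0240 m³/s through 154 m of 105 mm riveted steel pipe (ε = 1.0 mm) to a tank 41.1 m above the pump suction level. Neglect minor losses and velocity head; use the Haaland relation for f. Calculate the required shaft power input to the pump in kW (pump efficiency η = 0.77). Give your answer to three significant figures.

V = 4Q/(πD²) = 2.772 m/s; Re = 1.31×10^5; ε/D = 0.00952; f = 0.03780
h_f = f(L/D)V²/2g = 21.71 m
Total head H = z + h_f = 41.1 + 21.71 = 62.81 m
P_hyd = ρgQH = 821.0·9.81·0.0240·62.81 = 12.14 kW
P_shaft = P_hyd/η = 12.14/0.77 = 15.77 kW

P_shaft ≈ 15.8 kW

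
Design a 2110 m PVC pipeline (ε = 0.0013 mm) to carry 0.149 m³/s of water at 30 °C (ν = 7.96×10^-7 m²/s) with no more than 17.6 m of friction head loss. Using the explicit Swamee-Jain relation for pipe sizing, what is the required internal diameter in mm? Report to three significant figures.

D ≈ 310 mm

Swamee-Jain (Type III): D = 0.66·[ε^1.25·(LQ²/(gh_f))^4.75 + ν·Q^9.4·(L/(gh_f))^5.2]^0.04
LQ²/(gh_f) = 0.2713; L/(gh_f) = 12.22
Term 1 = ε^1.25·(…)^4.75 = 8.94×10^-11; Term 2 = ν·Q^9.4·(…)^5.2 = 6.05×10^-9
D = 0.66·(8.94×10^-11 + 6.05×10^-9)^0.04 = 0.3098 m = 310 mm
Check: V = 1.98 m/s, Re = 7.69×10^5, f = 0.01223, h_f = 16.6 m ≈ 17.6 m ✓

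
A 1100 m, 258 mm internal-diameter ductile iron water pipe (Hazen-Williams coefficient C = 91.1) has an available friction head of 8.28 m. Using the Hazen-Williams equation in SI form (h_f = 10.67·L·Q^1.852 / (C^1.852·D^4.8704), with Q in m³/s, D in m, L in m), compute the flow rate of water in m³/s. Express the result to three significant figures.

Rearranging: Q = [h_f·C^1.852·D^4.8704 / (10.67·L)]^(1/1.852)
Q = [8.28·91.1^1.852·0.258^4.8704 / (10.67·1100)]^0.540 = 0.05135 m³/s

Q ≈ 0.0513 m³/s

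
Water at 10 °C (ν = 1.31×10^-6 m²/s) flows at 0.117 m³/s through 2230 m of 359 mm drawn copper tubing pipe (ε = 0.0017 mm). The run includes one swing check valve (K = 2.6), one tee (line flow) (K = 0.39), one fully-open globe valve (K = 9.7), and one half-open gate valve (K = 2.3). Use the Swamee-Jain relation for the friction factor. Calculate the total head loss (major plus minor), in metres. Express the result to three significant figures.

H_L ≈ 7.06 m

V = 4Q/(πD²) = 1.156 m/s; V²/2g = 0.06809 m
Re = 3.17×10^5, ε/D = 4.74×10^-6 → f = 0.01429 (Swamee-Jain)
Major: h_f = f(L/D)·V²/2g = 0.01429·6212·0.06809 = 6.043 m
Minor: ΣK = 15.0; h_m = ΣK·V²/2g = 1.021 m
Total H_L = 6.043 + 1.021 = 7.064 m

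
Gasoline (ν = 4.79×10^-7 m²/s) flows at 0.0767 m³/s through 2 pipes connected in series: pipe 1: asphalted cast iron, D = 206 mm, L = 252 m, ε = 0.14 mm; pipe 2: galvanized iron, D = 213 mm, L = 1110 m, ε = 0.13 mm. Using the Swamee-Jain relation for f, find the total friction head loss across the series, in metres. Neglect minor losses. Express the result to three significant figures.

H ≈ 28.3 m

Pipe 1: V = 2.301 m/s, Re = 9.90×10^5, ε/D = 6.80×10^-4, f = 0.01841, h_1 = f(L/D)V²/2g = 6.081 m
Pipe 2: V = 2.153 m/s, Re = 9.57×10^5, ε/D = 6.10×10^-4, f = 0.01803, h_2 = f(L/D)V²/2g = 22.18 m
Series → Q common, losses add: H = Σh = 28.26 m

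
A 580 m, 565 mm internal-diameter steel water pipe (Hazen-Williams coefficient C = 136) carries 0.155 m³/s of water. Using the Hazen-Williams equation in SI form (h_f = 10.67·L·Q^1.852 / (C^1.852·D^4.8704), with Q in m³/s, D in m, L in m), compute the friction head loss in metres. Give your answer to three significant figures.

h_f = 10.67·580·0.155^1.852 / (136^1.852·0.565^4.8704) = 0.3535 m

h_f ≈ 0.354 m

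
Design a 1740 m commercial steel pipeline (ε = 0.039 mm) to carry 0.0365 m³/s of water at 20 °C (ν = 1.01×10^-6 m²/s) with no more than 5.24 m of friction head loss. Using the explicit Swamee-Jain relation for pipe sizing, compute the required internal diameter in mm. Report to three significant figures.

Swamee-Jain (Type III): D = 0.66·[ε^1.25·(LQ²/(gh_f))^4.75 + ν·Q^9.4·(L/(gh_f))^5.2]^0.04
LQ²/(gh_f) = 0.04510; L/(gh_f) = 33.85
Term 1 = ε^1.25·(…)^4.75 = 1.25×10^-12; Term 2 = ν·Q^9.4·(…)^5.2 = 2.78×10^-12
D = 0.66·(1.25×10^-12 + 2.78×10^-12)^0.04 = 0.2311 m = 231 mm
Check: V = 0.870 m/s, Re = 1.99×10^5, f = 0.01692, h_f = 4.92 m ≈ 5.24 m ✓

D ≈ 231 mm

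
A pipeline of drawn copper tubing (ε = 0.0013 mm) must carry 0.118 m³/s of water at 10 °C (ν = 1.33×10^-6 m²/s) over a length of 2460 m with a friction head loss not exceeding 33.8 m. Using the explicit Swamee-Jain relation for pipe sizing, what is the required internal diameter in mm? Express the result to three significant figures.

Swamee-Jain (Type III): D = 0.66·[ε^1.25·(LQ²/(gh_f))^4.75 + ν·Q^9.4·(L/(gh_f))^5.2]^0.04
LQ²/(gh_f) = 0.1033; L/(gh_f) = 7.419
Term 1 = ε^1.25·(…)^4.75 = 9.11×10^-13; Term 2 = ν·Q^9.4·(…)^5.2 = 8.42×10^-11
D = 0.66·(9.11×10^-13 + 8.42×10^-11)^0.04 = 0.2611 m = 261 mm
Check: V = 2.20 m/s, Re = 4.33×10^5, f = 0.01351, h_f = 31.5 m ≈ 33.8 m ✓

D ≈ 261 mm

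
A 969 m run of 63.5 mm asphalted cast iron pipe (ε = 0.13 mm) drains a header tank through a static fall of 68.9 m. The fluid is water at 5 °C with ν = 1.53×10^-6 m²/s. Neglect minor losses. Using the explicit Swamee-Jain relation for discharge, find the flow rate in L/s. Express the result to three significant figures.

Swamee-Jain (Type II): Q = -0.965·√(gD⁵h_f/L)·ln[ε/(3.7D) + √(3.17ν²L/(gD³h_f))]
√(gD⁵h_f/L) = √(9.81·0.0635⁵·68.9/969) = 8.486×10^-4
ε/(3.7D) = 5.53×10^-4; √(3.17ν²L/(gD³h_f)) = 2.04×10^-4
Q = -0.965·8.486×10^-4·ln(7.571×10^-4) = 0.005885 m³/s
Check: V = 1.86 m/s, Re = 7.71×10^4, f = 0.02591, h_f = 69.6 m ≈ 68.9 m ✓

Q ≈ 5.88 L/s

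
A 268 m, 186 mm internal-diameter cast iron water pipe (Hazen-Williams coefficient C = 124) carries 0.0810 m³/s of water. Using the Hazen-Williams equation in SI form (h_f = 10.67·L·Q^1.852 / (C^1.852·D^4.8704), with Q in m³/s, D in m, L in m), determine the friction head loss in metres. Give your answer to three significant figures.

h_f ≈ 13.0 m

h_f = 10.67·268·0.0810^1.852 / (124^1.852·0.186^4.8704) = 13.05 m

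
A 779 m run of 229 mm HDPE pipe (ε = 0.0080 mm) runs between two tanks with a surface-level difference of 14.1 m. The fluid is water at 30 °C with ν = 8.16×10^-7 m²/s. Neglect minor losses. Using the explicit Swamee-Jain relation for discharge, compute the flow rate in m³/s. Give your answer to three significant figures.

Swamee-Jain (Type II): Q = -0.965·√(gD⁵h_f/L)·ln[ε/(3.7D) + √(3.17ν²L/(gD³h_f))]
√(gD⁵h_f/L) = √(9.81·0.229⁵·14.1/779) = 0.01057
ε/(3.7D) = 9.44×10^-6; √(3.17ν²L/(gD³h_f)) = 3.15×10^-5
Q = -0.965·0.01057·ln(4.090×10^-5) = 0.1031 m³/s
Check: V = 2.50 m/s, Re = 7.03×10^5, f = 0.01298, h_f = 14.1 m ≈ 14.1 m ✓

Q ≈ 0.103 m³/s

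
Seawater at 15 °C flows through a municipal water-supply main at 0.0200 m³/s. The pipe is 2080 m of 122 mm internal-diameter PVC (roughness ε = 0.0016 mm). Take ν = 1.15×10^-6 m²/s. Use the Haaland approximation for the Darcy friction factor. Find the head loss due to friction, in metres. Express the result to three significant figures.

h_f ≈ 40.4 m

V = 4Q/(πD²) = 4·0.0200/(π·0.122²) = 1.711 m/s
Re = VD/ν = 1.711·0.122/1.15×10^-6 = 1.82×10^5 → turbulent
ε/D = 0.0016/122 = 1.31×10^-5
Haaland: f = 0.01587
h_f = f(L/D)V²/(2g) = 0.01587·(2080/0.122)·1.711²/(2·9.81) = 40.37 m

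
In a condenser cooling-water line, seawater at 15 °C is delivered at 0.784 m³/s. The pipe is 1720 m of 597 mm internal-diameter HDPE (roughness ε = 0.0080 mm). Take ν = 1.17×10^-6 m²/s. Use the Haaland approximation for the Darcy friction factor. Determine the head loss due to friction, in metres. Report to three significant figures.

h_f ≈ 12.9 m

V = 4Q/(πD²) = 4·0.784/(π·0.597²) = 2.801 m/s
Re = VD/ν = 2.801·0.597/1.17×10^-6 = 1.43×10^6 → turbulent
ε/D = 0.0080/597 = 1.34×10^-5
Haaland: f = 0.01124
h_f = f(L/D)V²/(2g) = 0.01124·(1720/0.597)·2.801²/(2·9.81) = 12.94 m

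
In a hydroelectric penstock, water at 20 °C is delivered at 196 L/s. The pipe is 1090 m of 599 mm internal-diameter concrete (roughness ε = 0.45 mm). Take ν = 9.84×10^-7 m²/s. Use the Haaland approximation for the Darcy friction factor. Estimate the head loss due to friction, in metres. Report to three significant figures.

V = 4Q/(πD²) = 4·0.196/(π·0.599²) = 0.6955 m/s
Re = VD/ν = 0.6955·0.599/9.84×10^-7 = 4.23×10^5 → turbulent
ε/D = 0.45/599 = 7.51×10^-4
Haaland: f = 0.01912
h_f = f(L/D)V²/(2g) = 0.01912·(1090/0.599)·0.6955²/(2·9.81) = 0.8578 m

h_f ≈ 0.858 m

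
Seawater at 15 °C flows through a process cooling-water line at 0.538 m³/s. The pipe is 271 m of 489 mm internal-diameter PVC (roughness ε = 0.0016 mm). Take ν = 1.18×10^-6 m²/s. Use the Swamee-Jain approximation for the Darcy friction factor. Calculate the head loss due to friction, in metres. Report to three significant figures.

h_f ≈ 2.64 m

V = 4Q/(πD²) = 4·0.538/(π·0.489²) = 2.865 m/s
Re = VD/ν = 2.865·0.489/1.18×10^-6 = 1.19×10^6 → turbulent
ε/D = 0.0016/489 = 3.27×10^-6
Swamee-Jain: f = 0.01137
h_f = f(L/D)V²/(2g) = 0.01137·(271/0.489)·2.865²/(2·9.81) = 2.636 m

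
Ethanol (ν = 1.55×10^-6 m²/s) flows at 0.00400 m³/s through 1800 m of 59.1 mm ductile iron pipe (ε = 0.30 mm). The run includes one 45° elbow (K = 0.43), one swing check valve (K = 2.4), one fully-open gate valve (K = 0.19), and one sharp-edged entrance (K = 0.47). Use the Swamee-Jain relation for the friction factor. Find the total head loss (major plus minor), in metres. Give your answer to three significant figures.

H_L ≈ 108 m

V = 4Q/(πD²) = 1.458 m/s; V²/2g = 0.1084 m
Re = 5.56×10^4, ε/D = 0.00508 → f = 0.03247 (Swamee-Jain)
Major: h_f = f(L/D)·V²/2g = 0.03247·30457·0.1084 = 107.2 m
Minor: ΣK = 3.49; h_m = ΣK·V²/2g = 0.3782 m
Total H_L = 107.2 + 0.3782 = 107.5 m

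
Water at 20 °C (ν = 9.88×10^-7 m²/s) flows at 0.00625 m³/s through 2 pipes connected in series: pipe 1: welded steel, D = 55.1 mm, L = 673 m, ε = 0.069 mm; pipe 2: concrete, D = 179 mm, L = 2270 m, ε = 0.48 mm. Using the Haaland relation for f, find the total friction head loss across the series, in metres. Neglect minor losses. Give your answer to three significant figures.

Pipe 1: V = 2.621 m/s, Re = 1.46×10^5, ε/D = 0.00125, f = 0.02223, h_1 = f(L/D)V²/2g = 95.06 m
Pipe 2: V = 0.2484 m/s, Re = 4.50×10^4, ε/D = 0.00268, f = 0.02803, h_2 = f(L/D)V²/2g = 1.118 m
Series → Q common, losses add: H = Σh = 96.18 m

H ≈ 96.2 m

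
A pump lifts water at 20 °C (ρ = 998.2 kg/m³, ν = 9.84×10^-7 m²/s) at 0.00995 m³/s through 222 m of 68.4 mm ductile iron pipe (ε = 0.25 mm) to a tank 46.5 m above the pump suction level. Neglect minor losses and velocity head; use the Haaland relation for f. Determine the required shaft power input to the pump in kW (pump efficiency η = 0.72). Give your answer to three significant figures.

P_shaft ≈ 10.9 kW

V = 4Q/(πD²) = 2.708 m/s; Re = 1.88×10^5; ε/D = 0.00365; f = 0.02830
h_f = f(L/D)V²/2g = 34.32 m
Total head H = z + h_f = 46.5 + 34.32 = 80.82 m
P_hyd = ρgQH = 998.2·9.81·0.00995·80.82 = 7.875 kW
P_shaft = P_hyd/η = 7.875/0.72 = 10.94 kW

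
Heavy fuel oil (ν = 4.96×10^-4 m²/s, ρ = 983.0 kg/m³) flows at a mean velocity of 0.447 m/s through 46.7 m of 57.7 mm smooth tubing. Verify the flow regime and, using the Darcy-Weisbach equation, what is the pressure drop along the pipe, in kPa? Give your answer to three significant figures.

Δp ≈ 97.8 kPa

Re = VD/ν = 0.447·0.05770/4.96×10^-4 = 52.0 → laminar (Re < 2300)
f = 64/Re = 1.231
h_f = f(L/D)V²/(2g) = 1.231·(46.7/0.05770)·0.447²/(2·9.81) = 10.14 m
Δp = ρg·h_f = 983.0·9.81·10.14 = 97.83 kPa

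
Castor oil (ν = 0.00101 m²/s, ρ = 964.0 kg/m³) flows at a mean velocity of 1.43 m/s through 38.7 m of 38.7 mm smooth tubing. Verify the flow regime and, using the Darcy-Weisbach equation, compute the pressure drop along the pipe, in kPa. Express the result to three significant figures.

Re = VD/ν = 1.43·0.03870/0.00101 = 54.8 → laminar (Re < 2300)
f = 64/Re = 1.168
h_f = f(L/D)V²/(2g) = 1.168·(38.7/0.03870)·1.43²/(2·9.81) = 121.7 m
Δp = ρg·h_f = 964.0·9.81·121.7 = 1151 kPa

Δp ≈ 1150 kPa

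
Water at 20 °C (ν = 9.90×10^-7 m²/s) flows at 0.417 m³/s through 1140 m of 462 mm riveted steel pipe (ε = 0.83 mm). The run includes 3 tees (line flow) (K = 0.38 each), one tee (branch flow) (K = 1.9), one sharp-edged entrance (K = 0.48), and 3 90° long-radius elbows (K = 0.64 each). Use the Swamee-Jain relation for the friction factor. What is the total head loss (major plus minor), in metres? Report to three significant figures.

H_L ≈ 19.6 m

V = 4Q/(πD²) = 2.487 m/s; V²/2g = 0.3154 m
Re = 1.16×10^6, ε/D = 0.00180 → f = 0.02301 (Swamee-Jain)
Major: h_f = f(L/D)·V²/2g = 0.02301·2468·0.3154 = 17.91 m
Minor: ΣK = 5.44; h_m = ΣK·V²/2g = 1.716 m
Total H_L = 17.91 + 1.716 = 19.62 m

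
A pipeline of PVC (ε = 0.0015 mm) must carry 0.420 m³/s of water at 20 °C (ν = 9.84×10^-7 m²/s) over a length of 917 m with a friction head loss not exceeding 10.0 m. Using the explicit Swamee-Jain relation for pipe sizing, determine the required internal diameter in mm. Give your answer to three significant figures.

D ≈ 436 mm

Swamee-Jain (Type III): D = 0.66·[ε^1.25·(LQ²/(gh_f))^4.75 + ν·Q^9.4·(L/(gh_f))^5.2]^0.04
LQ²/(gh_f) = 1.649; L/(gh_f) = 9.348
Term 1 = ε^1.25·(…)^4.75 = 5.65×10^-7; Term 2 = ν·Q^9.4·(…)^5.2 = 3.16×10^-5
D = 0.66·(5.65×10^-7 + 3.16×10^-5)^0.04 = 0.4363 m = 436 mm
Check: V = 2.81 m/s, Re = 1.25×10^6, f = 0.01129, h_f = 9.54 m ≈ 10.0 m ✓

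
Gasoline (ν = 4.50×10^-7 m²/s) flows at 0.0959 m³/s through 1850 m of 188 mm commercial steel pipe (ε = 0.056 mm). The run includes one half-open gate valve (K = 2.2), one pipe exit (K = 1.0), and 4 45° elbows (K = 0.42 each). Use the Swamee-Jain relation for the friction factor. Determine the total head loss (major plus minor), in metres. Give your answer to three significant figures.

H_L ≈ 95.9 m

V = 4Q/(πD²) = 3.455 m/s; V²/2g = 0.6083 m
Re = 1.44×10^6, ε/D = 2.98×10^-4 → f = 0.01552 (Swamee-Jain)
Major: h_f = f(L/D)·V²/2g = 0.01552·9840·0.6083 = 92.90 m
Minor: ΣK = 4.88; h_m = ΣK·V²/2g = 2.969 m
Total H_L = 92.90 + 2.969 = 95.87 m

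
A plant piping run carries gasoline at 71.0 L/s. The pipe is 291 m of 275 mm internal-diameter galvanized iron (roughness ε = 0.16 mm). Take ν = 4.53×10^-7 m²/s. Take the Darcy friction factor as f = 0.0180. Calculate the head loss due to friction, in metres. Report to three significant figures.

V = 4Q/(πD²) = 4·0.0710/(π·0.275²) = 1.195 m/s
h_f = f(L/D)V²/(2g) = 0.01800·(291/0.275)·1.195²/(2·9.81) = 1.387 m

h_f ≈ 1.39 m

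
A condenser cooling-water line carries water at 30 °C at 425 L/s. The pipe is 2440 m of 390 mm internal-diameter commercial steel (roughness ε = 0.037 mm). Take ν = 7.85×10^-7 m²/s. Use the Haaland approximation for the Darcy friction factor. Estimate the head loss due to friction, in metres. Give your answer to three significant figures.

h_f ≈ 51.4 m

V = 4Q/(πD²) = 4·0.425/(π·0.390²) = 3.558 m/s
Re = VD/ν = 3.558·0.390/7.85×10^-7 = 1.77×10^6 → turbulent
ε/D = 0.037/390 = 9.49×10^-5
Haaland: f = 0.01273
h_f = f(L/D)V²/(2g) = 0.01273·(2440/0.390)·3.558²/(2·9.81) = 51.38 m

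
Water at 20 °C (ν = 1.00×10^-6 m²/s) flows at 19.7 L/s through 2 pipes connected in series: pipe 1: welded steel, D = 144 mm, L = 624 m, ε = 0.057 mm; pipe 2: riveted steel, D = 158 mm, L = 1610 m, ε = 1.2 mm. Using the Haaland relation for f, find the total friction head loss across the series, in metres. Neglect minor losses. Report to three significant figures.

Pipe 1: V = 1.210 m/s, Re = 1.74×10^5, ε/D = 3.96×10^-4, f = 0.01833, h_1 = f(L/D)V²/2g = 5.923 m
Pipe 2: V = 1.005 m/s, Re = 1.59×10^5, ε/D = 0.00759, f = 0.03510, h_2 = f(L/D)V²/2g = 18.40 m
Series → Q common, losses add: H = Σh = 24.32 m

H ≈ 24.3 m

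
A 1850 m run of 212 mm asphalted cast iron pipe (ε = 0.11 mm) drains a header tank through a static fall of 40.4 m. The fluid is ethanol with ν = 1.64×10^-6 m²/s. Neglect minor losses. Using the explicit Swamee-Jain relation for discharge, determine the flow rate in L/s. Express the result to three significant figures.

Swamee-Jain (Type II): Q = -0.965·√(gD⁵h_f/L)·ln[ε/(3.7D) + √(3.17ν²L/(gD³h_f))]
√(gD⁵h_f/L) = √(9.81·0.212⁵·40.4/1850) = 0.009578
ε/(3.7D) = 1.40×10^-4; √(3.17ν²L/(gD³h_f)) = 6.46×10^-5
Q = -0.965·0.009578·ln(2.049×10^-4) = 0.07850 m³/s
Check: V = 2.22 m/s, Re = 2.87×10^5, f = 0.01849, h_f = 40.7 m ≈ 40.4 m ✓

Q ≈ 78.5 L/s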